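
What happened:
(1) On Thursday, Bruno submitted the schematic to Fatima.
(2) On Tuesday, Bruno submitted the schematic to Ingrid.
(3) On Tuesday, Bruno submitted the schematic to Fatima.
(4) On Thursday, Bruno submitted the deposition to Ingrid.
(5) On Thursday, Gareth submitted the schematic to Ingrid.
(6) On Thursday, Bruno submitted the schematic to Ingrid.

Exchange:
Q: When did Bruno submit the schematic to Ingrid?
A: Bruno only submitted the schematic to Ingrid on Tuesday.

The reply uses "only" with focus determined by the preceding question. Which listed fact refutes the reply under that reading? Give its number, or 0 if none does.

Answering "When did ...?" puts focus on the setting — here, "on Tuesday".
So "only" ranges over settings; the rest (agent = Bruno, thing = the schematic, recipient = Ingrid) is presupposed.
Fact (6) shares the background with a different setting (on Thursday) — counterexample.
(Fact (3) would refute a reading with focus on the recipient — but that is not what the question asks.)

6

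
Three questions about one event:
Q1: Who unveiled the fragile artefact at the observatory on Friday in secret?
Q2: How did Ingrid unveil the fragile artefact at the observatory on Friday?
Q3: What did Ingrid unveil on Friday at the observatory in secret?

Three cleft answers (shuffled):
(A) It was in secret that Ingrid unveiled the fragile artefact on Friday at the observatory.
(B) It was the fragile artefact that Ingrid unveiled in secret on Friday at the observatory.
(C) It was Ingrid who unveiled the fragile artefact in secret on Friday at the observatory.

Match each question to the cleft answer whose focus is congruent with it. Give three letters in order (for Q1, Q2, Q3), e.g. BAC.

CAB

Q1 asks about the subject (agent); cleft (C) focuses "Ingrid", which is the subject (agent) — so Q1 → C.
Q2 asks about the manner; cleft (A) focuses "in secret", which is the manner — so Q2 → A.
Q3 asks about the direct object; cleft (B) focuses "the fragile artefact", which is the direct object — so Q3 → B.
Mapping: Q1→C, Q2→A, Q3→B.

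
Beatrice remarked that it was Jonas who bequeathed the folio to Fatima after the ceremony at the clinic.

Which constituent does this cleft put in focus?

Jonas

In an it-cleft "It was X that/who ...", the clefted constituent X is the focus; the that/who-clause expresses the presupposed open proposition.
Here the focus is "Jonas". The backgrounded (presupposed) material includes "the folio", "to Fatima", "after the ceremony" and "at the clinic".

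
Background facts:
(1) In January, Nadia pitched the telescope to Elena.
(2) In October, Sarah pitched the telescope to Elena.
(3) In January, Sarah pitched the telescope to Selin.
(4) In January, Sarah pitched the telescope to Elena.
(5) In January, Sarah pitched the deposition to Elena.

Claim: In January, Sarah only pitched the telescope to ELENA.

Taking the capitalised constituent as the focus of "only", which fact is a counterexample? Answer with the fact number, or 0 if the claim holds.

3

Focus (in capitals) is "Elena" — the recipient. "Only" excludes alternative recipients while holding fixed agent = Sarah, thing = the telescope, setting = in January.
Fact (3) shares the background but differs in recipient (Selin) — a counterexample.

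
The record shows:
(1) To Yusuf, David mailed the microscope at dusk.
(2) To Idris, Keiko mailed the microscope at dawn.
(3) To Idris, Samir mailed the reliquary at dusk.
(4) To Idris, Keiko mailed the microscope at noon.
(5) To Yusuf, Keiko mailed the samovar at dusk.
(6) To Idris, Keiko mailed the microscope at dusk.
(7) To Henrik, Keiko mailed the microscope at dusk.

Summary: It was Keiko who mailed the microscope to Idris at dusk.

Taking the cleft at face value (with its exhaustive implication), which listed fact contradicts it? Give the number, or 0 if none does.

0

The cleft puts "Keiko" in focus and presupposes the open proposition with thing = the microscope, recipient = Idris, setting = at dusk.
The exhaustive reading says no other agent fits that background.
No listed fact matches the background with a different agent. Exhaustivity holds.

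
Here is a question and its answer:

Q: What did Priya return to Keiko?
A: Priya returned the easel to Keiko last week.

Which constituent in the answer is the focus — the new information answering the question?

the easel

The wh-word "what" asks about the direct object.
In the answer, "Priya" and "to Keiko" are given — repeated from the question.
"last week" is also new, but it specifies the time, which is not what the question asks about — so it is not the focus.
The constituent filling the direct object gap is "the easel"; that is the focus.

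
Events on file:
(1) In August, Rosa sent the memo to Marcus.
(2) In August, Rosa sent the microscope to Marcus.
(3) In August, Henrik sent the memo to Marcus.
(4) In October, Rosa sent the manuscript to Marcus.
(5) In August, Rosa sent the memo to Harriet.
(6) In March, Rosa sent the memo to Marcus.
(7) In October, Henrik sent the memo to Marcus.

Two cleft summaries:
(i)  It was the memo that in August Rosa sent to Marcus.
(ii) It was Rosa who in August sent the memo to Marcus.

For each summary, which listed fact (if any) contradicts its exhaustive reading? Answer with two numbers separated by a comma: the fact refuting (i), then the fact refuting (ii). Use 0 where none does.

2, 3

Summary (i) focuses "the memo" (the thing); background Rosa as agent and Marcus as recipient and in August as setting. Fact (2) matches that background with thing = the microscope — refutes (i).
Summary (ii) focuses "Rosa" (the agent); background the memo as thing and Marcus as recipient and in August as setting. Fact (3) matches that background with agent = Henrik — refutes (ii).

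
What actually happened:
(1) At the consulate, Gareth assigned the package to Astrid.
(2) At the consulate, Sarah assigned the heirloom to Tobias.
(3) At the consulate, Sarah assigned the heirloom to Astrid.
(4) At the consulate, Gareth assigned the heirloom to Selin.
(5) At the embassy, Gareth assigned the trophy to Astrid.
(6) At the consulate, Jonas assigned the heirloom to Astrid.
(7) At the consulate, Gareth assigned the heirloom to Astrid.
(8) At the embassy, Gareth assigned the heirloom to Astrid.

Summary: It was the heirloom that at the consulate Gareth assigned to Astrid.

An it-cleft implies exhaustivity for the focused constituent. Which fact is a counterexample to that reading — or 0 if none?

1

Focus of the cleft: "the heirloom" (the thing). Presupposed background: agent = Gareth, recipient = Astrid, setting = at the consulate.
The exhaustive reading says no other thing fits that background.
But fact (1) also has agent = Gareth, recipient = Astrid, setting = at the consulate, with thing = the package — so the exhaustive reading fails.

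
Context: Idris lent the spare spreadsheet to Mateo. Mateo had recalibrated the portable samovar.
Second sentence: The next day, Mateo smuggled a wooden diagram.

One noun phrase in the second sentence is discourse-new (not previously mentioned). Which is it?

"Mateo" in the second sentence is given — already mentioned in the context.
"a wooden diagram" has no antecedent in the context; it is discourse-new (the indefinite article also signals a new referent).

a wooden diagram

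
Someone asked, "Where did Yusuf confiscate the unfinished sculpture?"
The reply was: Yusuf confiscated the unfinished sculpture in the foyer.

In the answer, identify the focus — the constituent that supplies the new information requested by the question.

The wh-word "where" asks about the location.
In the answer, "Yusuf" and "the unfinished sculpture" are given — repeated from the question.
The constituent filling the location gap is "in the foyer"; that is the focus and would carry nuclear stress.

in the foyer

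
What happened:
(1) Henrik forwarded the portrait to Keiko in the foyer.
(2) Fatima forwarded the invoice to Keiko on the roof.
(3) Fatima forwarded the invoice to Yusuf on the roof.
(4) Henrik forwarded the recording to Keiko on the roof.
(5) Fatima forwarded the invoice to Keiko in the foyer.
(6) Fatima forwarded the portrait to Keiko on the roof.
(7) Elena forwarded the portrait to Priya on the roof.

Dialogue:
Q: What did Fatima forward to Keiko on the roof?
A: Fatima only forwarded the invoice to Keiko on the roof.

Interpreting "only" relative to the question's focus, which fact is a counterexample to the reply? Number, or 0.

6

Answering "What did ...?" puts focus on the thing — here, "the invoice".
"Only" then excludes alternative things while the background — same agent, recipient, setting (Fatima / Keiko / on the roof) — is held fixed.
Fact (6) keeps same agent, recipient, setting (Fatima / Keiko / on the roof) but has thing = the portrait; that refutes the reply.
(Fact (3) would refute a reading with focus on the recipient — but that is not what the question asks.)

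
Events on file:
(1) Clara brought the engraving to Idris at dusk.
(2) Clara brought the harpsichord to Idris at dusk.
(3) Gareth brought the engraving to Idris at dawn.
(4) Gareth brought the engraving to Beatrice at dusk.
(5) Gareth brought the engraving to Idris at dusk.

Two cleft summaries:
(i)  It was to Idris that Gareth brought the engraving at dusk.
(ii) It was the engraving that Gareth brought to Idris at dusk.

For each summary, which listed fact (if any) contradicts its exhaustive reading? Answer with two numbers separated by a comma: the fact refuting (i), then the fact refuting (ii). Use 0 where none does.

(i): focus "Idris". Looking for agent = Gareth, thing = the engraving, setting = at dusk with some other recipient — fact (4) has Beatrice there. Refuted.
(ii): focus "the engraving". No fact shares agent = Gareth, recipient = Idris, setting = at dusk with a different thing. 0.

4, 0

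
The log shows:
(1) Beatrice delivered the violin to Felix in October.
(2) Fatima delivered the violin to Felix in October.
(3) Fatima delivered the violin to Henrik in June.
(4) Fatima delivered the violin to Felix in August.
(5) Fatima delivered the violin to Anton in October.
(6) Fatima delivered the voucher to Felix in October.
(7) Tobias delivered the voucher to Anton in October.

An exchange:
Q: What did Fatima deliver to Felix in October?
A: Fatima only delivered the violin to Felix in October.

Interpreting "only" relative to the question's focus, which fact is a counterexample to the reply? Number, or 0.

The question "What did ...?" targets the thing, so in the reply the focus falls on "the violin".
"Only" then excludes alternative things while the background — same agent, recipient, setting (Fatima / Felix / in October) — is held fixed.
Fact (6) shares the background with a different thing (the voucher) — counterexample.
(Fact (4) would refute a reading with focus on the setting — but that is not what the question asks.)

6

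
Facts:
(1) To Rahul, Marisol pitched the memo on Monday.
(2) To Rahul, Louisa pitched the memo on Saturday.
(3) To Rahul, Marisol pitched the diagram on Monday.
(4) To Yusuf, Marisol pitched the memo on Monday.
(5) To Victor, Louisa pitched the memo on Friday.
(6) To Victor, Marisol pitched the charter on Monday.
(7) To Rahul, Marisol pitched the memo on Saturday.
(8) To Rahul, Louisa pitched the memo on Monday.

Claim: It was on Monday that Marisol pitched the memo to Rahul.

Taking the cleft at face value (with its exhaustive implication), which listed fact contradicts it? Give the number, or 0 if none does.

Focus of the cleft: "on Monday" (the setting). Presupposed background: Marisol as agent and the memo as thing and Rahul as recipient.
The exhaustive reading says no other setting fits that background.
Fact (7) shares the background but with setting = on Saturday; exhaustivity is violated.

7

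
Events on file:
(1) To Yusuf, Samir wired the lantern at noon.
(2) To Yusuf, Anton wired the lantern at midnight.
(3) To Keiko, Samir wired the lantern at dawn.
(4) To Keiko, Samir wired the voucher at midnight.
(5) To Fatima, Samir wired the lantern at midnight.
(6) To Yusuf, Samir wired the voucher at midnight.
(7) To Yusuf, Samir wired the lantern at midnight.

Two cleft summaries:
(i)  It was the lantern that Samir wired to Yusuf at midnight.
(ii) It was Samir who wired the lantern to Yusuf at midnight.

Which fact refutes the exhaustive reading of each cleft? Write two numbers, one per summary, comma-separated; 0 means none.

(i): focus "the lantern". Looking for Samir as agent and Yusuf as recipient and at midnight as setting with some other thing — fact (6) has the voucher there. Refuted.
(ii): focus "Samir". Looking for the lantern as thing and Yusuf as recipient and at midnight as setting with some other agent — fact (2) has Anton there. Refuted.

6, 2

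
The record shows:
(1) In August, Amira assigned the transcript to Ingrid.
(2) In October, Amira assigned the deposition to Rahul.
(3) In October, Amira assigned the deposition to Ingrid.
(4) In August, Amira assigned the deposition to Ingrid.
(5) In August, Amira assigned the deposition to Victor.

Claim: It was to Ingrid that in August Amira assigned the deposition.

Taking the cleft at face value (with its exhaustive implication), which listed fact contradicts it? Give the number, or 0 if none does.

5

The cleft puts "Ingrid" in focus and presupposes the open proposition with Amira as agent and the deposition as thing and in August as setting.
Exhaustivity: Ingrid is the only recipient satisfying that background.
Fact (5) shares the background but with recipient = Victor; exhaustivity is violated.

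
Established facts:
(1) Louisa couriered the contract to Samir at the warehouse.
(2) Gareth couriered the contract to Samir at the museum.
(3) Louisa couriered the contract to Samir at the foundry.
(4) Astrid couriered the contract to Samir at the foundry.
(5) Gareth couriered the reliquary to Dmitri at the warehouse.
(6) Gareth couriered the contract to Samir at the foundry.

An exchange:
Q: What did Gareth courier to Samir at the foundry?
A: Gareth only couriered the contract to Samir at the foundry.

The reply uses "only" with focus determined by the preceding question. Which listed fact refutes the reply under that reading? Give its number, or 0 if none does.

0

The question "What did ...?" targets the thing, so in the reply the focus falls on "the contract".
So "only" ranges over things; the rest (agent = Gareth, recipient = Samir, setting = at the foundry) is presupposed.
No listed fact shares that background with another thing. Nothing contradicts the reply.
(Fact (2) would refute a reading with focus on the setting — but that is not what the question asks.)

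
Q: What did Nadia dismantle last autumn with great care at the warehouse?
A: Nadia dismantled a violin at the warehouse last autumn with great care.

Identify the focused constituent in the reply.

The wh-word "what" asks about the direct object.
In the answer, "Nadia", "last autumn", "at the warehouse" and "with great care" are given — repeated from the question.
The constituent filling the direct object gap is "a violin"; that is the focus and would carry nuclear stress.

a violin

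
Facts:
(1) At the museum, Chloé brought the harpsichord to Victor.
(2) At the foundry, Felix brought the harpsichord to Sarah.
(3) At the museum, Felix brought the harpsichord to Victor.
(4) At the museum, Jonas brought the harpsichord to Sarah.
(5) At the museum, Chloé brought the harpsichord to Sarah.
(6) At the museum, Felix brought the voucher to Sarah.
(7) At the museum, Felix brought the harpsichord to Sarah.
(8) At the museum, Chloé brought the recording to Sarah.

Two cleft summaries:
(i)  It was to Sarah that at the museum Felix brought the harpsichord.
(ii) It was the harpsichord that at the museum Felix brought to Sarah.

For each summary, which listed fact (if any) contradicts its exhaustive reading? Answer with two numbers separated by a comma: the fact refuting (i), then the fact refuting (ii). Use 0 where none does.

3, 6

(i): focus "Sarah". Looking for same agent, thing, setting (Felix / the harpsichord / at the museum) with some other recipient — fact (3) has Victor there. Refuted.
(ii): focus "the harpsichord". Looking for same agent, recipient, setting (Felix / Sarah / at the museum) with some other thing — fact (6) has the voucher there. Refuted.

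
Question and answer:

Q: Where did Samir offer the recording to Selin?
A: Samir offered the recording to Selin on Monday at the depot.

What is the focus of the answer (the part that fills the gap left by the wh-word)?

at the depot

The wh-word "where" asks about the location.
In the answer, "Samir", "the recording" and "to Selin" are given — repeated from the question.
"on Monday" is also new, but it specifies the time, which is not what the question asks about — so it is not the focus.
The constituent filling the location gap is "at the depot"; that is the focus.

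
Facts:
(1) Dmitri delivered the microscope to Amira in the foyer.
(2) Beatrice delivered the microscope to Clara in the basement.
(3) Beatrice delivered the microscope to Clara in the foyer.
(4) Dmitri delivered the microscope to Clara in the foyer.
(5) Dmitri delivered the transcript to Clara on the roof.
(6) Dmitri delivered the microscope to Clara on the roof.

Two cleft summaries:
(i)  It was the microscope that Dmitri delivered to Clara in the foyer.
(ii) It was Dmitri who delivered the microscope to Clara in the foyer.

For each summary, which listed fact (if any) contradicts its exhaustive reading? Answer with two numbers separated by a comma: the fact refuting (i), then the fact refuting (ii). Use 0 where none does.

0, 3

(i): focus "the microscope". No fact shares same agent, recipient, setting (Dmitri / Clara / in the foyer) with a different thing. 0.
(ii): focus "Dmitri". Looking for same thing, recipient, setting (the microscope / Clara / in the foyer) with some other agent — fact (3) has Beatrice there. Refuted.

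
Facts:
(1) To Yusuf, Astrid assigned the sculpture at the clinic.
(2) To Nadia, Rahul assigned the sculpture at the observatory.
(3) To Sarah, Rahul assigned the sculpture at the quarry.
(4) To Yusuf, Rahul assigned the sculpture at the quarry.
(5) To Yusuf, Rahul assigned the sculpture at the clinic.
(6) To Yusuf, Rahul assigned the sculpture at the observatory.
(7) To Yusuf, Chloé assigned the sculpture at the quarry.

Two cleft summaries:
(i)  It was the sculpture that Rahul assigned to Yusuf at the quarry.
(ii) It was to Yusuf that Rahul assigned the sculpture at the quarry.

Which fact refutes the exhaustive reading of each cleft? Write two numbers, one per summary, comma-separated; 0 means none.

Summary (i) focuses "the sculpture" (the thing); background same agent, recipient, setting (Rahul / Yusuf / at the quarry). No fact matches that background with a different thing, so 0.
Summary (ii) focuses "Yusuf" (the recipient); background same agent, thing, setting (Rahul / the sculpture / at the quarry). Fact (3) matches that background with recipient = Sarah — refutes (ii).

0, 3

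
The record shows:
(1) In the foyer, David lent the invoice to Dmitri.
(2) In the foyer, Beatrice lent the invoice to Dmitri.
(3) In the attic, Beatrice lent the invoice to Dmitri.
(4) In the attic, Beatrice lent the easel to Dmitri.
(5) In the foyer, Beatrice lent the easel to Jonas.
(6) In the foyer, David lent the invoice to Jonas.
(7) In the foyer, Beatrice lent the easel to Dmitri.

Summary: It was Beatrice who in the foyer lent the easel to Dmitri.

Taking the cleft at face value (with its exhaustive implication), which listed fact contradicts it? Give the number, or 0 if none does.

0

Focus of the cleft: "Beatrice" (the agent). Presupposed background: same thing, recipient, setting (the easel / Dmitri / in the foyer).
Exhaustivity: Beatrice is the only agent satisfying that background.
No listed fact matches the background with a different agent. Exhaustivity holds.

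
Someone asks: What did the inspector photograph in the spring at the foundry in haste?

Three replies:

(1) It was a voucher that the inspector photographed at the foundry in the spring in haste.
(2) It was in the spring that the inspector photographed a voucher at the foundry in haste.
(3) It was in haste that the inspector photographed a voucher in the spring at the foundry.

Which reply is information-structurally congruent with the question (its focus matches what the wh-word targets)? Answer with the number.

1

The question word "what" targets the direct object.
Option (1) clefts "a voucher" — that matches what the question asks about.
Option (2) clefts "in the spring" — the time, not what was asked.
Option (3) clefts "in haste" — the manner, not what was asked.
So the congruent reply is (1).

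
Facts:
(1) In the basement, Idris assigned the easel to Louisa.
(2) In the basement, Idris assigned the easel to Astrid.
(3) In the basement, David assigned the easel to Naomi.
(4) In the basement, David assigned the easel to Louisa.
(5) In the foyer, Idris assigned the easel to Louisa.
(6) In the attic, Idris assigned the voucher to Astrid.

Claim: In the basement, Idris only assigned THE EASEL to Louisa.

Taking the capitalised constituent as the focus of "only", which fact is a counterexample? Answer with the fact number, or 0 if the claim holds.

0

The capitals mark "the easel" as focus. So "only" rules out other things, with the rest (Idris as agent and Louisa as recipient and in the basement as setting) as background.
Every other fact changes something in the background, not just the thing. Nothing refutes the claim.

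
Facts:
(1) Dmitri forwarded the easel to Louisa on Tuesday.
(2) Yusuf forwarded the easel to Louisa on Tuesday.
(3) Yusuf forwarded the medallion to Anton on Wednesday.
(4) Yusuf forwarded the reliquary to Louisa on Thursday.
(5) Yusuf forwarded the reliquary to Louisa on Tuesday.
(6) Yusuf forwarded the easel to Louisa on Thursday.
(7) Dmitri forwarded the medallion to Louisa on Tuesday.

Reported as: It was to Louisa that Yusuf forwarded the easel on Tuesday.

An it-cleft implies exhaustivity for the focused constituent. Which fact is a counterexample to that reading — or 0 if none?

0

Focus of the cleft: "Louisa" (the recipient). Presupposed background: Yusuf as agent and the easel as thing and on Tuesday as setting.
Exhaustivity: Louisa is the only recipient satisfying that background.
Every other fact differs from the presupposition on some backgrounded slot, so none challenges the exhaustivity.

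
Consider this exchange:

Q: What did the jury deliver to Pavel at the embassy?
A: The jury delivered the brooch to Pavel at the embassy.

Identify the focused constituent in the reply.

The wh-word "what" asks about the direct object.
In the answer, "the jury", "to Pavel" and "at the embassy" are given — repeated from the question.
The constituent filling the direct object gap is "the brooch"; that is the focus and would carry nuclear stress.

the brooch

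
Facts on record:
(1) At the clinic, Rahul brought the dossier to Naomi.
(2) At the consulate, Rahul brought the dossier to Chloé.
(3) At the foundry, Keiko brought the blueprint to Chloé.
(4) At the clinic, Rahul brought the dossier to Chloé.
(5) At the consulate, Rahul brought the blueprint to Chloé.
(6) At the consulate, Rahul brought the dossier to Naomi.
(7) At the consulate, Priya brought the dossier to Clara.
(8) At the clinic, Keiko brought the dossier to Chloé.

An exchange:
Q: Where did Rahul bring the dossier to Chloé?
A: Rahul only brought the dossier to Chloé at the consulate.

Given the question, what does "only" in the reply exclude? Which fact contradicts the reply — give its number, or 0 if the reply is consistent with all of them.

The question "Where did ...?" targets the setting, so in the reply the focus falls on "at the consulate".
So "only" ranges over settings; the rest (same agent, thing, recipient (Rahul / the dossier / Chloé)) is presupposed.
Fact (4) shares the background with a different setting (at the clinic) — counterexample.
(Fact (6) would refute a reading with focus on the recipient — but that is not what the question asks.)

4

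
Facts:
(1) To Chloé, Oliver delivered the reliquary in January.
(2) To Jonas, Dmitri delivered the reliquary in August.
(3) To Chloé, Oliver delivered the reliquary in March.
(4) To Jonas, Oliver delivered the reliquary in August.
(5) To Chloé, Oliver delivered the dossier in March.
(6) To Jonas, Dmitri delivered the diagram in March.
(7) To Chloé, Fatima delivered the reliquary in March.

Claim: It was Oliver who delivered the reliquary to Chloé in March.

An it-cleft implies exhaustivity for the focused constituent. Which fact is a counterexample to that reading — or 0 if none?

Focus of the cleft: "Oliver" (the agent). Presupposed background: same thing, recipient, setting (the reliquary / Chloé / in March).
Exhaustivity: Oliver is the only agent satisfying that background.
But fact (7) also has same thing, recipient, setting (the reliquary / Chloé / in March), with agent = Fatima — so the exhaustive reading fails.

7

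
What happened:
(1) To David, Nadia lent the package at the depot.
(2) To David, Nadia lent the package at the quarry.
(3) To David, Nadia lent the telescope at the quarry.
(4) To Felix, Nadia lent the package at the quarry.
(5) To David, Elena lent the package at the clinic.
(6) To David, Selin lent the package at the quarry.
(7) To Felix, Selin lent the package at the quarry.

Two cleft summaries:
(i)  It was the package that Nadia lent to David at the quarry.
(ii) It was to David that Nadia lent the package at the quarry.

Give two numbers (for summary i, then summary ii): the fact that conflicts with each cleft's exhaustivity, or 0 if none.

3, 4

(i): focus "the package". Looking for Nadia as agent and David as recipient and at the quarry as setting with some other thing — fact (3) has the telescope there. Refuted.
(ii): focus "David". Looking for Nadia as agent and the package as thing and at the quarry as setting with some other recipient — fact (4) has Felix there. Refuted.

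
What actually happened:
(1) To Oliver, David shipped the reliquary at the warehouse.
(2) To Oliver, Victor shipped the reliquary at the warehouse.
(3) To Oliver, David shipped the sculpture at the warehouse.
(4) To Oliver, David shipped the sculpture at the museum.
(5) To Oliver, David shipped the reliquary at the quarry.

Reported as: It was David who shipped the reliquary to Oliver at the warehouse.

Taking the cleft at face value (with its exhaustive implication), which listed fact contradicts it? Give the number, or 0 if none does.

The cleft puts "David" in focus and presupposes the open proposition with thing = the reliquary, recipient = Oliver, setting = at the warehouse.
The exhaustive reading says no other agent fits that background.
But fact (2) also has thing = the reliquary, recipient = Oliver, setting = at the warehouse, with agent = Victor — so the exhaustive reading fails.

2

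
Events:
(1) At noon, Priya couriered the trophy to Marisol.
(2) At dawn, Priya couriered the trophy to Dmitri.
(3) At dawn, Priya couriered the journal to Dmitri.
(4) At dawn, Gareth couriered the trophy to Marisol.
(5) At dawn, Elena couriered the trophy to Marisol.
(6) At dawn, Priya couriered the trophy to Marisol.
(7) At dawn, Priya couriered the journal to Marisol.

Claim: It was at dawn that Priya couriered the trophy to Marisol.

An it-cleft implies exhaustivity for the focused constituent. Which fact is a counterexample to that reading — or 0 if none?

The cleft puts "at dawn" in focus and presupposes the open proposition with same agent, thing, recipient (Priya / the trophy / Marisol).
Exhaustivity: at dawn is the only setting satisfying that background.
Fact (1) shares the background but with setting = at noon; exhaustivity is violated.

1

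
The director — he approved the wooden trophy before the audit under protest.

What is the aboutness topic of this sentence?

The construction explicitly marks "the director" as what the sentence is about — the topic.
The remainder of the clause is the comment (what is said about the topic).

the director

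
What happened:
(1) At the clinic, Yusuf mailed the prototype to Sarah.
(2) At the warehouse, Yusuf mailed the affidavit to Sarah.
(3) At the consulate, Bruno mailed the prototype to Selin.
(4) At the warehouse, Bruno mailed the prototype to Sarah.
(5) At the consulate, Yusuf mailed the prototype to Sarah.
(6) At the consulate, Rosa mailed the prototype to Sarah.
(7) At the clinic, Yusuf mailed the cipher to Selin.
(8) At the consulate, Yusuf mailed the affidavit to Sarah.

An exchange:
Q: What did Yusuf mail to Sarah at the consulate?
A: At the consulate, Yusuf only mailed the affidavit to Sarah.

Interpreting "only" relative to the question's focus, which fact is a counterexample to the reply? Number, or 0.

5

The question "What did ...?" targets the thing, so in the reply the focus falls on "the affidavit".
"Only" then excludes alternative things while the background — agent = Yusuf, recipient = Sarah, setting = at the consulate — is held fixed.
Fact (5) keeps agent = Yusuf, recipient = Sarah, setting = at the consulate but has thing = the prototype; that refutes the reply.
(Fact (2) would refute a reading with focus on the setting — but that is not what the question asks.)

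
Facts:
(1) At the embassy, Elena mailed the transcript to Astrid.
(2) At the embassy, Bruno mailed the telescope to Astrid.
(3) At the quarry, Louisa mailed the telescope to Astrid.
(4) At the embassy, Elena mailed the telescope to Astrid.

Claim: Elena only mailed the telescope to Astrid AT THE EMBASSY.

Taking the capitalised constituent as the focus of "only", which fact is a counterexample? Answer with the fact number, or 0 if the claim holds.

0

The capitals mark "at the embassy" as focus. So "only" rules out other settings, with the rest (same agent, thing, recipient (Elena / the telescope / Astrid)) as background.
No fact matches same agent, thing, recipient (Elena / the telescope / Astrid) with a different setting — every other fact differs on at least one backgrounded slot. So no fact refutes it.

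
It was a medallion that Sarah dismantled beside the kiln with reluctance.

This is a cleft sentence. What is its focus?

a medallion

In an it-cleft "It was X that/who ...", the clefted constituent X is the focus; the that/who-clause expresses the presupposed open proposition.
Here the focus is "a medallion". The backgrounded (presupposed) material includes "Sarah", "with reluctance" and "beside the kiln".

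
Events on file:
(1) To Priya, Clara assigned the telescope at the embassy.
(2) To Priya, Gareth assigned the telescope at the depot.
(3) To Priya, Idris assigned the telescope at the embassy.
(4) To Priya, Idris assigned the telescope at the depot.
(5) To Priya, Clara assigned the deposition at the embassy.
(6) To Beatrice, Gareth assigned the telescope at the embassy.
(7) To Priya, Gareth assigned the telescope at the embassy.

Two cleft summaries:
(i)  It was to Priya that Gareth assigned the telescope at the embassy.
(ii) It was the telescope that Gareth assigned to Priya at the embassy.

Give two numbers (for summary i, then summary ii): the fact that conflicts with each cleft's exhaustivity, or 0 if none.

(i): focus "Priya". Looking for Gareth as agent and the telescope as thing and at the embassy as setting with some other recipient — fact (6) has Beatrice there. Refuted.
(ii): focus "the telescope". No fact shares Gareth as agent and Priya as recipient and at the embassy as setting with a different thing. 0.

6, 0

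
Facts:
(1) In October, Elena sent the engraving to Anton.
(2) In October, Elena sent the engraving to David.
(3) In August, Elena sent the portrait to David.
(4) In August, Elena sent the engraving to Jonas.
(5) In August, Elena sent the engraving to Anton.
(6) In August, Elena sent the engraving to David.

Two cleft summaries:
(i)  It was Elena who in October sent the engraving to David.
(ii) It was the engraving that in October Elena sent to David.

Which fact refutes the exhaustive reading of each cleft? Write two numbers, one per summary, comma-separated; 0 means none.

(i): focus "Elena". No fact shares same thing, recipient, setting (the engraving / David / in October) with a different agent. 0.
(ii): focus "the engraving". No fact shares same agent, recipient, setting (Elena / David / in October) with a different thing. 0.

0, 0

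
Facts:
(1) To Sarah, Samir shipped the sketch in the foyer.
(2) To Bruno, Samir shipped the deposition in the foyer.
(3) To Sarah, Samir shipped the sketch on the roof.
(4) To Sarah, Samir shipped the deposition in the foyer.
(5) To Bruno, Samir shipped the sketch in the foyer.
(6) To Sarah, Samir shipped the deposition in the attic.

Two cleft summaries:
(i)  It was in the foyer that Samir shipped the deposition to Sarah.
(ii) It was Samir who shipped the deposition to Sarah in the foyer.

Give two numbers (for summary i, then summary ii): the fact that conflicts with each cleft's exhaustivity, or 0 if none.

Summary (i) focuses "in the foyer" (the setting); background same agent, thing, recipient (Samir / the deposition / Sarah). Fact (6) matches that background with setting = in the attic — refutes (i).
Summary (ii) focuses "Samir" (the agent); background same thing, recipient, setting (the deposition / Sarah / in the foyer). No fact matches that background with a different agent, so 0.

6, 0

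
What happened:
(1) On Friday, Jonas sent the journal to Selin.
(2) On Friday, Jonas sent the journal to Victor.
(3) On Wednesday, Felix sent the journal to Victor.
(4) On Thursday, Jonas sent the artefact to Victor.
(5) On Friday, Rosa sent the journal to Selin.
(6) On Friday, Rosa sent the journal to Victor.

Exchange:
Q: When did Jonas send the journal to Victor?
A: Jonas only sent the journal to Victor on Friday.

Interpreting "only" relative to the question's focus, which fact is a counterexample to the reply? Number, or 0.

0

Answering "When did ...?" puts focus on the setting — here, "on Friday".
So "only" ranges over settings; the rest (same agent, thing, recipient (Jonas / the journal / Victor)) is presupposed.
No listed fact shares that background with another setting. Nothing contradicts the reply.
(Fact (1) would refute a reading with focus on the recipient — but that is not what the question asks.)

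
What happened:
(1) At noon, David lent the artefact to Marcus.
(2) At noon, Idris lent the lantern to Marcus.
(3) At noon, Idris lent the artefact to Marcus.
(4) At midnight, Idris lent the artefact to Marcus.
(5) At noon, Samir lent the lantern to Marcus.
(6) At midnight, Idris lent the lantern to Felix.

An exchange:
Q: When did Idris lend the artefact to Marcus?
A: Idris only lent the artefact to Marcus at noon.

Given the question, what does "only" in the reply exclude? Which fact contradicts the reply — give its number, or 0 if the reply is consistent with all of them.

Answering "When did ...?" puts focus on the setting — here, "at noon".
So "only" ranges over settings; the rest (Idris as agent and the artefact as thing and Marcus as recipient) is presupposed.
Fact (4) shares the background with a different setting (at midnight) — counterexample.
(Fact (2) would refute a reading with focus on the thing — but that is not what the question asks.)

4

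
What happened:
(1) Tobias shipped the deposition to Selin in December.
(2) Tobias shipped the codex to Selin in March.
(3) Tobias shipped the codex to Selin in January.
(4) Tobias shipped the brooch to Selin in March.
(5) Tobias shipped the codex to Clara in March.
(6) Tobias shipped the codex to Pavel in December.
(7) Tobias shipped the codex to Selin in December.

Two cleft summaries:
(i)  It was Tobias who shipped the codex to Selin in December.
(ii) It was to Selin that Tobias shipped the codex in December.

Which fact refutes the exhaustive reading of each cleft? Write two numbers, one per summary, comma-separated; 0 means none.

0, 6

Summary (i) focuses "Tobias" (the agent); background the codex as thing and Selin as recipient and in December as setting. No fact matches that background with a different agent, so 0.
Summary (ii) focuses "Selin" (the recipient); background Tobias as agent and the codex as thing and in December as setting. Fact (6) matches that background with recipient = Pavel — refutes (ii).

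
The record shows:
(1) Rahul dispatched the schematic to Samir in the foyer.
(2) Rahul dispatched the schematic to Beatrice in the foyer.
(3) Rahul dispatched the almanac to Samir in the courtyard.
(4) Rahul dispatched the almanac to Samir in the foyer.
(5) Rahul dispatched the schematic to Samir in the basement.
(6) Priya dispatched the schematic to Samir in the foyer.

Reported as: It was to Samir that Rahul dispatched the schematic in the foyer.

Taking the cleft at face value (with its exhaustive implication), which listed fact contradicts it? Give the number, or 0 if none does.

2

The cleft puts "Samir" in focus and presupposes the open proposition with Rahul as agent and the schematic as thing and in the foyer as setting.
The exhaustive reading says no other recipient fits that background.
But fact (2) also has Rahul as agent and the schematic as thing and in the foyer as setting, with recipient = Beatrice — so the exhaustive reading fails.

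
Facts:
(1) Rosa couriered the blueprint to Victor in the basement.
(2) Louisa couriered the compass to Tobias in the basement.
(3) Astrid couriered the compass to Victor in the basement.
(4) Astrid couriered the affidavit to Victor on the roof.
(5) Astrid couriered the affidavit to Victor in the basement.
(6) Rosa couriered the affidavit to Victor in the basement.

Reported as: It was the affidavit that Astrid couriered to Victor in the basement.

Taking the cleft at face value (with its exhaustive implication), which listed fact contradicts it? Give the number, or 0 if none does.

3

Focus of the cleft: "the affidavit" (the thing). Presupposed background: agent = Astrid, recipient = Victor, setting = in the basement.
The exhaustive reading says no other thing fits that background.
Fact (3) shares the background but with thing = the compass; exhaustivity is violated.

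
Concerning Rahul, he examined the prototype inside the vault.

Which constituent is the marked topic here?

Rahul

The construction explicitly marks "Rahul" as what the sentence is about — the topic.
The remainder of the clause is the comment (what is said about the topic).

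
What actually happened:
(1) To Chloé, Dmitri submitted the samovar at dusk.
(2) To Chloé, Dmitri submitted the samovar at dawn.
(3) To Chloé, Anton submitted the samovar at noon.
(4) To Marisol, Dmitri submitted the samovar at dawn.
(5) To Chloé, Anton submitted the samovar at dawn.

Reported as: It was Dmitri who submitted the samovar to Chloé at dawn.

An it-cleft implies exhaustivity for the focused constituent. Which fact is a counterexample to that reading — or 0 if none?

The cleft puts "Dmitri" in focus and presupposes the open proposition with the samovar as thing and Chloé as recipient and at dawn as setting.
Exhaustivity: Dmitri is the only agent satisfying that background.
But fact (5) also has the samovar as thing and Chloé as recipient and at dawn as setting, with agent = Anton — so the exhaustive reading fails.

5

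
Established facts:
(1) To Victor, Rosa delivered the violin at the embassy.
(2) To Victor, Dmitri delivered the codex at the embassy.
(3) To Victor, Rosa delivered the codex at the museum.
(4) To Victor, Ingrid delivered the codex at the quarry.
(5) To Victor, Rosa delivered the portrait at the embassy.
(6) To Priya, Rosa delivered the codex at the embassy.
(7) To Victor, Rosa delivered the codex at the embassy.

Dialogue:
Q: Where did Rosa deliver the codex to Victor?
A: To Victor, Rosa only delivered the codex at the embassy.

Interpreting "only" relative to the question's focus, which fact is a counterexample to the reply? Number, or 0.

The question "Where did ...?" targets the setting, so in the reply the focus falls on "at the embassy".
"Only" then excludes alternative settings while the background — agent = Rosa, thing = the codex, recipient = Victor — is held fixed.
Fact (3) keeps agent = Rosa, thing = the codex, recipient = Victor but has setting = at the museum; that refutes the reply.
(Fact (1) would refute a reading with focus on the thing — but that is not what the question asks.)

3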